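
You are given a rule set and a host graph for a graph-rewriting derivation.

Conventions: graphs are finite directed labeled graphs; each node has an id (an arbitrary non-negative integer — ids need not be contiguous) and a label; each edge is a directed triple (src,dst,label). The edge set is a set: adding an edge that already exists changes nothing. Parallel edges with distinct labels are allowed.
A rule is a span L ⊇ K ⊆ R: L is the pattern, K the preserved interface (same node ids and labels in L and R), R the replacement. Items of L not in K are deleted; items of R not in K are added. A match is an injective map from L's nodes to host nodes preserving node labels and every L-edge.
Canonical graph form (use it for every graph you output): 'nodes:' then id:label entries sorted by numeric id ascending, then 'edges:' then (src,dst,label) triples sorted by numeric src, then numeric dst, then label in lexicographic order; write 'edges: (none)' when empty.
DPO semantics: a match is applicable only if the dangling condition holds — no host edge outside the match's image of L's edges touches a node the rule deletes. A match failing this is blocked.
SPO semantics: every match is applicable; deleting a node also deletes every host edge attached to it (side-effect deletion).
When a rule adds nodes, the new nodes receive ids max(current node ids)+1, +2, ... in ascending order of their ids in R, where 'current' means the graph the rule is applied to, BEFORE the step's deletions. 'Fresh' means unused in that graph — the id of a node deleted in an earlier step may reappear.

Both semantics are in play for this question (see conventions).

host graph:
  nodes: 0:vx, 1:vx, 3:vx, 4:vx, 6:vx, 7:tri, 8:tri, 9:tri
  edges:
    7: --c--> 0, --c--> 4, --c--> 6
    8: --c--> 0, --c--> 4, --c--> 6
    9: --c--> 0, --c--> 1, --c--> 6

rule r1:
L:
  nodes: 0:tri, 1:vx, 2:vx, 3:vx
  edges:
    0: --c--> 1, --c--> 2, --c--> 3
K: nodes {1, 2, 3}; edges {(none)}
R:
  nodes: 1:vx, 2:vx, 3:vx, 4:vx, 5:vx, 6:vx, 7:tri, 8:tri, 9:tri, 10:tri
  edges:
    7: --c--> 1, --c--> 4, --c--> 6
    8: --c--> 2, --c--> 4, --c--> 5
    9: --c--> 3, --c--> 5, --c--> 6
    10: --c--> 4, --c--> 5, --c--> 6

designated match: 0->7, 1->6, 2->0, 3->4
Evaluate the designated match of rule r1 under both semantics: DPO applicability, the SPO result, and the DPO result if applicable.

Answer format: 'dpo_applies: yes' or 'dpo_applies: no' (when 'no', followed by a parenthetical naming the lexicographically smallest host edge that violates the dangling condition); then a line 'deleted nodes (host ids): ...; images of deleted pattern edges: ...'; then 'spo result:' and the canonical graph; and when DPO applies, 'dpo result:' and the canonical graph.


dpo_applies: yes
deleted nodes (host ids): 7; images of deleted pattern edges: (7,0,c); (7,4,c); (7,6,c)
spo result:
nodes: 0:vx, 1:vx, 3:vx, 4:vx, 6:vx, 8:tri, 9:tri, 10:vx, 11:vx, 12:vx, 13:tri, 14:tri, 15:tri, 16:tri
edges: (8,0,c); (8,4,c); (8,6,c); (9,0,c); (9,1,c); (9,6,c); (13,6,c); (13,10,c); (13,12,c); (14,0,c); (14,10,c); (14,11,c); (15,4,c); (15,11,c); (15,12,c); (16,10,c); (16,11,c); (16,12,c)
dpo result:
nodes: 0:vx, 1:vx, 3:vx, 4:vx, 6:vx, 8:tri, 9:tri, 10:vx, 11:vx, 12:vx, 13:tri, 14:tri, 15:tri, 16:tri
edges: (8,0,c); (8,4,c); (8,6,c); (9,0,c); (9,1,c); (9,6,c); (13,6,c); (13,10,c); (13,12,c); (14,0,c); (14,10,c); (14,11,c); (15,4,c); (15,11,c); (15,12,c); (16,10,c); (16,11,c); (16,12,c)


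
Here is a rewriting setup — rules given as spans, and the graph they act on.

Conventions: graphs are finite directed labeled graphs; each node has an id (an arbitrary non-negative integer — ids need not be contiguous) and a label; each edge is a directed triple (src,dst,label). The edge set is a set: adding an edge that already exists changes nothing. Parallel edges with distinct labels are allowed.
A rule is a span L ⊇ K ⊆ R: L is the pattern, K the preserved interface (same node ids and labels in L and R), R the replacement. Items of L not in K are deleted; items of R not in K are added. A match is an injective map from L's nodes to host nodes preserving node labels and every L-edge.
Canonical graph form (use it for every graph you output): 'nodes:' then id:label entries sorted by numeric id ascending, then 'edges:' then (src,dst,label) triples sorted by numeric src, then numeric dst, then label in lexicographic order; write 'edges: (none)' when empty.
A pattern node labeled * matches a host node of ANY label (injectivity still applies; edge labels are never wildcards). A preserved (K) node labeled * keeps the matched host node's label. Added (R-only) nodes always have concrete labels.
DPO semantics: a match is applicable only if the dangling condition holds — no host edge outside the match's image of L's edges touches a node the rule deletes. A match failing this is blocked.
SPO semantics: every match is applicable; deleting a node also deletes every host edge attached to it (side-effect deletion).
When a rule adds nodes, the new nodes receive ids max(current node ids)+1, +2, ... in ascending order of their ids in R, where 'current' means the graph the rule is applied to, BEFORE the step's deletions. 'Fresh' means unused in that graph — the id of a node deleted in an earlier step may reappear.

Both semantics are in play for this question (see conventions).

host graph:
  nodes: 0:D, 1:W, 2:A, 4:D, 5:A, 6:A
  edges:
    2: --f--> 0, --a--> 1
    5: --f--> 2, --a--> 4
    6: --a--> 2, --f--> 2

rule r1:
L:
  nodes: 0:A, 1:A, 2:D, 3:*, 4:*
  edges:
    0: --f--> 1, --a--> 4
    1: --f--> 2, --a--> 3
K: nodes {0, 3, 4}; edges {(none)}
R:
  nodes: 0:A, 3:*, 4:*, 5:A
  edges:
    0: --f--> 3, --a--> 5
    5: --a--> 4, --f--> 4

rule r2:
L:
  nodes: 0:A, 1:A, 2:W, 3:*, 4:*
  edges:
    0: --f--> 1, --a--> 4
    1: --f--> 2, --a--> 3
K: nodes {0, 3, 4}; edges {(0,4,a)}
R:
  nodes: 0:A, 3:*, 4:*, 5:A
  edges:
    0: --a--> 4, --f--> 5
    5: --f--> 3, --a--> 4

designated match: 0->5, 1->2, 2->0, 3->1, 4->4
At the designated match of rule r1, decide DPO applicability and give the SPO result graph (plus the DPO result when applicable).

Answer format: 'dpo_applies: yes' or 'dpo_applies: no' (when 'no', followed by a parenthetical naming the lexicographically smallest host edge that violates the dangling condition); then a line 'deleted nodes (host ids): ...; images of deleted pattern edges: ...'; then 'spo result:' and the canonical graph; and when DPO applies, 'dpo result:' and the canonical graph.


dpo_applies: no
(the rule deletes node 2, which keeps host edge (6,2,a) outside the match image — the dangling condition fails, DPO blocks; SPO proceeds and side-deletes such edges)
deleted nodes (host ids): 0, 2; images of deleted pattern edges: (2,0,f); (2,1,a); (5,2,f); (5,4,a)
spo result:
nodes: 1:W, 4:D, 5:A, 6:A, 7:A
edges: (5,1,f); (5,7,a); (7,4,a); (7,4,f)


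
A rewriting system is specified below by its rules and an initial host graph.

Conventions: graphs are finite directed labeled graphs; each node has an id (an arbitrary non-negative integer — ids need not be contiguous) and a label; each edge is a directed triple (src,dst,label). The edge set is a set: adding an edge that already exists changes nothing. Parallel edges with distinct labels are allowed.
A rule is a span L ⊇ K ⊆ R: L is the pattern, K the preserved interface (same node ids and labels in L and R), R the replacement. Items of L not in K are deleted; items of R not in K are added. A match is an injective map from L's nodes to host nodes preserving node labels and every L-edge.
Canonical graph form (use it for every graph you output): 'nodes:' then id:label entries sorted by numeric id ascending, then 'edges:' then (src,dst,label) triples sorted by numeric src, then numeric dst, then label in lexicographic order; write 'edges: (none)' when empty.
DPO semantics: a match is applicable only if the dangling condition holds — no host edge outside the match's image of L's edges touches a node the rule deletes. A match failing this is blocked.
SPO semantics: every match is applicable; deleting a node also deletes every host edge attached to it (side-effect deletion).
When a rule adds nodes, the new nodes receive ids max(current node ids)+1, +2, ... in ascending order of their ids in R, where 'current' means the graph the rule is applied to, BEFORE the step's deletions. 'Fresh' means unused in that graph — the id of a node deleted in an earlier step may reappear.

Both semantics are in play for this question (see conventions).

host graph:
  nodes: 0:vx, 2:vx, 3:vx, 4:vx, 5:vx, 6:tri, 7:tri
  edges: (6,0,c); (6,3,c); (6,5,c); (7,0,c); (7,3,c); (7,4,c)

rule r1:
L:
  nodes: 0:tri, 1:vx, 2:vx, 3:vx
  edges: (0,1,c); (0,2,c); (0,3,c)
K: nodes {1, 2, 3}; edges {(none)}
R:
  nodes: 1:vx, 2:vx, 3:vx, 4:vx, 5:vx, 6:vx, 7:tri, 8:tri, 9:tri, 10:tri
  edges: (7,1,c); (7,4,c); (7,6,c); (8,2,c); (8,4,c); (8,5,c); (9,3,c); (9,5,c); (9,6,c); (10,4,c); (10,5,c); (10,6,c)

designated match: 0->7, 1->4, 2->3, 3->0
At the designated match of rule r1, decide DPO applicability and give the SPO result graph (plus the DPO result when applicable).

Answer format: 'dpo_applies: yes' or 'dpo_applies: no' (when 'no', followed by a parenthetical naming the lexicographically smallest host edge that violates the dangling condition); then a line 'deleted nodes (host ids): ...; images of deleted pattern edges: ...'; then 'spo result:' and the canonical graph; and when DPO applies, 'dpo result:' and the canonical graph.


dpo_applies: yes
deleted nodes (host ids): 7; images of deleted pattern edges: (7,0,c); (7,3,c); (7,4,c)
spo result:
nodes: 0:vx, 2:vx, 3:vx, 4:vx, 5:vx, 6:tri, 8:vx, 9:vx, 10:vx, 11:tri, 12:tri, 13:tri, 14:tri
edges: (6,0,c); (6,3,c); (6,5,c); (11,4,c); (11,8,c); (11,10,c); (12,3,c); (12,8,c); (12,9,c); (13,0,c); (13,9,c); (13,10,c); (14,8,c); (14,9,c); (14,10,c)
dpo result:
nodes: 0:vx, 2:vx, 3:vx, 4:vx, 5:vx, 6:tri, 8:vx, 9:vx, 10:vx, 11:tri, 12:tri, 13:tri, 14:tri
edges: (6,0,c); (6,3,c); (6,5,c); (11,4,c); (11,8,c); (11,10,c); (12,3,c); (12,8,c); (12,9,c); (13,0,c); (13,9,c); (13,10,c); (14,8,c); (14,9,c); (14,10,c)


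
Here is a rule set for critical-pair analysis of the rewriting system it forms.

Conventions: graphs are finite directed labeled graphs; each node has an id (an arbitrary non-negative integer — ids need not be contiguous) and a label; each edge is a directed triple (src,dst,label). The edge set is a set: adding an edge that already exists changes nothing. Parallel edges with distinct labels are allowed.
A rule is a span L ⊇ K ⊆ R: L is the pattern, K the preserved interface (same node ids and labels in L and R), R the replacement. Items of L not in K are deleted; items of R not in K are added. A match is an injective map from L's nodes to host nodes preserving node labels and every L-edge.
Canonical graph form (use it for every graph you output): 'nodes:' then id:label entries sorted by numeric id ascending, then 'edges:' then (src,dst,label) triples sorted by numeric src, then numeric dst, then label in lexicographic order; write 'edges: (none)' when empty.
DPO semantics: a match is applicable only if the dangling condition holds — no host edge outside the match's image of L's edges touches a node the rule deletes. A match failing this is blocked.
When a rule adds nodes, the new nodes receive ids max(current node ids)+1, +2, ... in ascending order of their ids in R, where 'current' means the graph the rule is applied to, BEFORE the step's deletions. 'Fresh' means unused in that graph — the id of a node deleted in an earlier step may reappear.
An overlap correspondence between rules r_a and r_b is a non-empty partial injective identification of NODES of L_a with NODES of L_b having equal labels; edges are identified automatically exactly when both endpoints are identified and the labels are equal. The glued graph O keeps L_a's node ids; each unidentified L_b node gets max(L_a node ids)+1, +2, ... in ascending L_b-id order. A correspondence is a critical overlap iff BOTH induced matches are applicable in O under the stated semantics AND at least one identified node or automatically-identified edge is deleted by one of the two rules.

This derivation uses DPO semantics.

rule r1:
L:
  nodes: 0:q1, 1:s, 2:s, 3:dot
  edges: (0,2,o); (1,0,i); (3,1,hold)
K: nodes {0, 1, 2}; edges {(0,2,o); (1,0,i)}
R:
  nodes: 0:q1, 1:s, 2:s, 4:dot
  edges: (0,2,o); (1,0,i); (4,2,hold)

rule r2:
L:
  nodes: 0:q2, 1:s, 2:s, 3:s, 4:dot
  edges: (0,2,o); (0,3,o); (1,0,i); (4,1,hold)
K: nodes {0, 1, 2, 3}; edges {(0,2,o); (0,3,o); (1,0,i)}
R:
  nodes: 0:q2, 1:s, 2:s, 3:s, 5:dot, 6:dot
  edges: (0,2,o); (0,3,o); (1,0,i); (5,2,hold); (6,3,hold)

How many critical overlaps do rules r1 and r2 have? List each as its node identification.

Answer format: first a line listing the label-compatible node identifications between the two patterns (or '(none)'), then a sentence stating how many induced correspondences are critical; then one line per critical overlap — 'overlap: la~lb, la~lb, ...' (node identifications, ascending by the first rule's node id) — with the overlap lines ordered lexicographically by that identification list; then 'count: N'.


label-compatible node identifications between L(r1) and L(r2): 1~1, 1~2, 1~3, 2~1, 2~2, 2~3, 3~4
3 of the induced correspondences are critical overlaps of r1 and r2.
overlap: 1~1, 2~2, 3~4
overlap: 1~1, 2~3, 3~4
overlap: 1~1, 3~4
count: 3


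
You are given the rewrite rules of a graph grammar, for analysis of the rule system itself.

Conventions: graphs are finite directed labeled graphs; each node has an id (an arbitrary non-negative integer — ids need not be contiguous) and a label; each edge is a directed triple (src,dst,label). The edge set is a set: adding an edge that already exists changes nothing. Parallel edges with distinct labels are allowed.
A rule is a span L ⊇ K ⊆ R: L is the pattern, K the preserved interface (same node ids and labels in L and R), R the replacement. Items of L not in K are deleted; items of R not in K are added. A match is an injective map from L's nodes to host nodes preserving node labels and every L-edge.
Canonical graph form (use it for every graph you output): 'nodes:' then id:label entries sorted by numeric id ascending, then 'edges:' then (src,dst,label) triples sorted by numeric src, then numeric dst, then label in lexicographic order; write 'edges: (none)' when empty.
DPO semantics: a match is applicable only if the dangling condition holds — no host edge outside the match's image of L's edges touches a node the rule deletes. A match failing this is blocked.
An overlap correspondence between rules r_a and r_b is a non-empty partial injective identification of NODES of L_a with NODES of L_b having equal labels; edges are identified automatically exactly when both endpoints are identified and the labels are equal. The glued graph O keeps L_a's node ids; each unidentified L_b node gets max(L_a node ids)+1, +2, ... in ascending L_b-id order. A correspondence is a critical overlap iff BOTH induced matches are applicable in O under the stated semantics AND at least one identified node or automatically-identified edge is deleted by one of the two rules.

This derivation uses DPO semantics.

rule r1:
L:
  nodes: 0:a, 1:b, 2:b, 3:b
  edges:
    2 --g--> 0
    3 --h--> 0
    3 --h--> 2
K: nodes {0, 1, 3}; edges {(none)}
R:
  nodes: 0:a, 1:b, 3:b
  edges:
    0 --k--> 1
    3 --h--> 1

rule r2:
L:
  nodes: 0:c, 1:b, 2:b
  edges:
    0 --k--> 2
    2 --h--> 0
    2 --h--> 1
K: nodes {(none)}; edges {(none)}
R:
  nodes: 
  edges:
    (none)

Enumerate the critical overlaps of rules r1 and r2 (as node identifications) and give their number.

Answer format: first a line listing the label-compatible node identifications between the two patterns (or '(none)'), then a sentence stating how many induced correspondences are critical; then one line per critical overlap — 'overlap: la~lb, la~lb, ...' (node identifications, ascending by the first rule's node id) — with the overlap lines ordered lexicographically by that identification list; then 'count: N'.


label-compatible node identifications between L(r1) and L(r2): 1~1, 1~2, 2~1, 2~2, 3~1, 3~2
2 of the induced correspondences are critical overlaps of r1 and r2.
overlap: 1~1
overlap: 1~2
count: 2


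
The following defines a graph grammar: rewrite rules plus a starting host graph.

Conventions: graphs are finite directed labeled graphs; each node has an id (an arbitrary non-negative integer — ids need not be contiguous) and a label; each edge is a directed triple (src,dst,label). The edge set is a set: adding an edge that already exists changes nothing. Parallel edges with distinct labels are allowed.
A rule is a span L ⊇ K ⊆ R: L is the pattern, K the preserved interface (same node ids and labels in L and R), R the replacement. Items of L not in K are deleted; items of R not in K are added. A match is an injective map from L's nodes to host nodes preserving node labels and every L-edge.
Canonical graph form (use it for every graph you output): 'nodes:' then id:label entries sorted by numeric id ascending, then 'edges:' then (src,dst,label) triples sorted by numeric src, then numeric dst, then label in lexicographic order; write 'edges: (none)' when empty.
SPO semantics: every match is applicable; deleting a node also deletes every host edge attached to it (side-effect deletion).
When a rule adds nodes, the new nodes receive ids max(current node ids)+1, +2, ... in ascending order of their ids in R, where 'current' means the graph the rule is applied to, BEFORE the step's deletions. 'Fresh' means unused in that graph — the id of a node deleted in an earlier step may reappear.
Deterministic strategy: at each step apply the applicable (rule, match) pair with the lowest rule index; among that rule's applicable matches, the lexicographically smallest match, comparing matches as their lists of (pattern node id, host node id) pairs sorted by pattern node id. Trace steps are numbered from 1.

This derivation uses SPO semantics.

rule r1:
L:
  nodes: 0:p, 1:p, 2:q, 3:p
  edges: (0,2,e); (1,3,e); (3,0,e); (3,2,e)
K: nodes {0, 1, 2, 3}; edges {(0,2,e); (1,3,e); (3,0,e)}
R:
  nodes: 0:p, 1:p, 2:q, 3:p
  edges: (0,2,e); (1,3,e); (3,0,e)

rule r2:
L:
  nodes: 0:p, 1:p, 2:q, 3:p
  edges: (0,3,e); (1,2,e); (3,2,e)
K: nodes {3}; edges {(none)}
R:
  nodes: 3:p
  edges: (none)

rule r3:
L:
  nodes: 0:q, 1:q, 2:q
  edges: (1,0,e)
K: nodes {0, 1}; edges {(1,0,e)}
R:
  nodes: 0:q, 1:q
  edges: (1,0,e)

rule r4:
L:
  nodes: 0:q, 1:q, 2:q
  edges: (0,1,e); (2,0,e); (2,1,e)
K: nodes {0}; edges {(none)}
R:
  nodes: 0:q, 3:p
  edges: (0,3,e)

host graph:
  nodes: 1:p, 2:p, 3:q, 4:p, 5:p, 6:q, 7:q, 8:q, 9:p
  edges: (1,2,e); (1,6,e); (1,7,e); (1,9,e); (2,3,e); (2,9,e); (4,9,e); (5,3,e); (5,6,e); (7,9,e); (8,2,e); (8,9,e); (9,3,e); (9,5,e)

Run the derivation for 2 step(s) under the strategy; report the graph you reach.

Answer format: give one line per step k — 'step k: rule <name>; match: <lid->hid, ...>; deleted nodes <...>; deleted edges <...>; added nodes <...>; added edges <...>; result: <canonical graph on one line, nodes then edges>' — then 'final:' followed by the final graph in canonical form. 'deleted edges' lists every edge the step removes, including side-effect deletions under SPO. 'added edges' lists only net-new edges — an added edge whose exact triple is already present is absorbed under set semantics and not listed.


step 1: rule r1; match: 0->5, 1->1, 2->3, 3->9; deleted nodes (none); deleted edges (9,3,e); added nodes (none); added edges (none); result: nodes: 1:p, 2:p, 3:q, 4:p, 5:p, 6:q, 7:q, 8:q, 9:p edges: (1,2,e); (1,6,e); (1,7,e); (1,9,e); (2,3,e); (2,9,e); (4,9,e); (5,3,e); (5,6,e); (7,9,e); (8,2,e); (8,9,e); (9,5,e)
step 2: rule r2; match: 0->1, 1->5, 2->3, 3->2; deleted nodes 1, 3, 5; deleted edges (1,2,e); (1,6,e); (1,7,e); (1,9,e); (2,3,e); (5,3,e); (5,6,e); (9,5,e); added nodes (none); added edges (none); result: nodes: 2:p, 4:p, 6:q, 7:q, 8:q, 9:p edges: (2,9,e); (4,9,e); (7,9,e); (8,2,e); (8,9,e)
final:
nodes: 2:p, 4:p, 6:q, 7:q, 8:q, 9:p
edges: (2,9,e); (4,9,e); (7,9,e); (8,2,e); (8,9,e)


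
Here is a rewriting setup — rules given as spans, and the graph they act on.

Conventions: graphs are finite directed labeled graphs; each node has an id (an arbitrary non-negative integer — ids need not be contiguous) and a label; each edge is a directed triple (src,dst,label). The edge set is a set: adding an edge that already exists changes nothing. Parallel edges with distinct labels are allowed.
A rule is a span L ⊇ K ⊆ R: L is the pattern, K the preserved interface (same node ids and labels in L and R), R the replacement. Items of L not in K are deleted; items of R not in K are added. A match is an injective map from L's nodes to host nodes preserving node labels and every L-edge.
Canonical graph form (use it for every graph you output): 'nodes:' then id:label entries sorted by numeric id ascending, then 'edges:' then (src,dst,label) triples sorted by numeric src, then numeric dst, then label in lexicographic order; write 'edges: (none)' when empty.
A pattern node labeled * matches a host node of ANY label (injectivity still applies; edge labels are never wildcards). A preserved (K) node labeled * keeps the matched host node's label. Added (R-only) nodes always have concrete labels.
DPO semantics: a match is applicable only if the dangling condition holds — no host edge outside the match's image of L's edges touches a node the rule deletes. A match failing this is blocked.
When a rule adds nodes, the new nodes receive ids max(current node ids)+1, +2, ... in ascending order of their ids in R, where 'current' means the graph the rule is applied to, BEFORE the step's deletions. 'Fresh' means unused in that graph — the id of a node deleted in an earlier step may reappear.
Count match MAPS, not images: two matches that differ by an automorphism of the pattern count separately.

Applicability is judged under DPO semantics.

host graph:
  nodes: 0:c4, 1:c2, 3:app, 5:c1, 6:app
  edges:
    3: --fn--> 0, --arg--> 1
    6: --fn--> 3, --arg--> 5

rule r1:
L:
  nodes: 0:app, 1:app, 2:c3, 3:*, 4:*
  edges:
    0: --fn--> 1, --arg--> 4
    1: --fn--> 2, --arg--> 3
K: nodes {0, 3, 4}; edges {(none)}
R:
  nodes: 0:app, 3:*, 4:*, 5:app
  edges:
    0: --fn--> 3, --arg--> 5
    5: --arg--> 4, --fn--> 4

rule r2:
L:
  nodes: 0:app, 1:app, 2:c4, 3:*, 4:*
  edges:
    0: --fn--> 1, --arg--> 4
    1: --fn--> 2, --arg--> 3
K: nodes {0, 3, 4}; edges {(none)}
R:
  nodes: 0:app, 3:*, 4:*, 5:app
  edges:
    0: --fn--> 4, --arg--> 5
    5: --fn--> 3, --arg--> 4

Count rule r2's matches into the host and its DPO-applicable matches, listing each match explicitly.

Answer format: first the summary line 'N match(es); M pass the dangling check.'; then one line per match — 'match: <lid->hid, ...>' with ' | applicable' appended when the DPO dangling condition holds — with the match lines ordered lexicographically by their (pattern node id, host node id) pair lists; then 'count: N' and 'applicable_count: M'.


1 match(es); 1 pass the dangling check.
match: 0->6, 1->3, 2->0, 3->1, 4->5 | applicable
count: 1
applicable_count: 1


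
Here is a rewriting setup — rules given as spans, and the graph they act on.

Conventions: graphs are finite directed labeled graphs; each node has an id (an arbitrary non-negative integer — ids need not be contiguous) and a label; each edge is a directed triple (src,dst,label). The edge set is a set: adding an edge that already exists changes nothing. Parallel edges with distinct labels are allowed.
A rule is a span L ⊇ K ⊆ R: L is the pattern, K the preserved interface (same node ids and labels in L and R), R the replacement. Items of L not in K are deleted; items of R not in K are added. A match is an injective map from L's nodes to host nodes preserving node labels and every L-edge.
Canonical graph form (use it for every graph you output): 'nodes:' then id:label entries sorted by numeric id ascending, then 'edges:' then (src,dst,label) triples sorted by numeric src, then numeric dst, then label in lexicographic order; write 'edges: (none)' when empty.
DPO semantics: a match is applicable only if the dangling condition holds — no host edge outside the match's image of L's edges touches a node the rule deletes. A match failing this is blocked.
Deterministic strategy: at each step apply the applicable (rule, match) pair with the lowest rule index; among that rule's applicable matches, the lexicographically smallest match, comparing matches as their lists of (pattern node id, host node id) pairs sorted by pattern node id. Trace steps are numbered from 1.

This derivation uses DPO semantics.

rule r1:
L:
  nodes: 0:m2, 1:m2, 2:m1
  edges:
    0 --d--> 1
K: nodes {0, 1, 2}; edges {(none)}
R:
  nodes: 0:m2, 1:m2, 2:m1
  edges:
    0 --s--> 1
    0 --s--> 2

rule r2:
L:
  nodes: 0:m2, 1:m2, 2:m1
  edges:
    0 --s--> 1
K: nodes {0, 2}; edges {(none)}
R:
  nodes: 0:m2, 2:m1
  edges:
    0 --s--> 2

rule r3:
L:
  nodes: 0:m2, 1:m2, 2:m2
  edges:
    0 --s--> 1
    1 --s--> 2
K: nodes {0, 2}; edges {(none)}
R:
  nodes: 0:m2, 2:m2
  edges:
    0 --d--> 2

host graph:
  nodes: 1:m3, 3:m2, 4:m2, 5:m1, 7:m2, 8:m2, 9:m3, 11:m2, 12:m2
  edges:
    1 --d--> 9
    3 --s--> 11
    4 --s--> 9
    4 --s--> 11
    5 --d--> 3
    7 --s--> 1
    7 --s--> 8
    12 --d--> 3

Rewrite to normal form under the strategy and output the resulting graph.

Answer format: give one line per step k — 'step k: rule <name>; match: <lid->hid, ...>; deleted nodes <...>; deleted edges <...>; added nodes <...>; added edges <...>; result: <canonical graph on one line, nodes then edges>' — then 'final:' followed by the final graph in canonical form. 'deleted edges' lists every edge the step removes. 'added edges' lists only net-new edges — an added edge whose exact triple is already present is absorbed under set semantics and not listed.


step 1: rule r1; match: 0->12, 1->3, 2->5; deleted nodes (none); deleted edges (12,3,d); added nodes (none); added edges (12,3,s); (12,5,s); result: nodes: 1:m3, 3:m2, 4:m2, 5:m1, 7:m2, 8:m2, 9:m3, 11:m2, 12:m2 edges: (1,9,d); (3,11,s); (4,9,s); (4,11,s); (5,3,d); (7,1,s); (7,8,s); (12,3,s); (12,5,s)
step 2: rule r2; match: 0->7, 1->8, 2->5; deleted nodes 8; deleted edges (7,8,s); added nodes (none); added edges (7,5,s); result: nodes: 1:m3, 3:m2, 4:m2, 5:m1, 7:m2, 9:m3, 11:m2, 12:m2 edges: (1,9,d); (3,11,s); (4,9,s); (4,11,s); (5,3,d); (7,1,s); (7,5,s); (12,3,s); (12,5,s)
final:
nodes: 1:m3, 3:m2, 4:m2, 5:m1, 7:m2, 9:m3, 11:m2, 12:m2
edges: (1,9,d); (3,11,s); (4,9,s); (4,11,s); (5,3,d); (7,1,s); (7,5,s); (12,3,s); (12,5,s)


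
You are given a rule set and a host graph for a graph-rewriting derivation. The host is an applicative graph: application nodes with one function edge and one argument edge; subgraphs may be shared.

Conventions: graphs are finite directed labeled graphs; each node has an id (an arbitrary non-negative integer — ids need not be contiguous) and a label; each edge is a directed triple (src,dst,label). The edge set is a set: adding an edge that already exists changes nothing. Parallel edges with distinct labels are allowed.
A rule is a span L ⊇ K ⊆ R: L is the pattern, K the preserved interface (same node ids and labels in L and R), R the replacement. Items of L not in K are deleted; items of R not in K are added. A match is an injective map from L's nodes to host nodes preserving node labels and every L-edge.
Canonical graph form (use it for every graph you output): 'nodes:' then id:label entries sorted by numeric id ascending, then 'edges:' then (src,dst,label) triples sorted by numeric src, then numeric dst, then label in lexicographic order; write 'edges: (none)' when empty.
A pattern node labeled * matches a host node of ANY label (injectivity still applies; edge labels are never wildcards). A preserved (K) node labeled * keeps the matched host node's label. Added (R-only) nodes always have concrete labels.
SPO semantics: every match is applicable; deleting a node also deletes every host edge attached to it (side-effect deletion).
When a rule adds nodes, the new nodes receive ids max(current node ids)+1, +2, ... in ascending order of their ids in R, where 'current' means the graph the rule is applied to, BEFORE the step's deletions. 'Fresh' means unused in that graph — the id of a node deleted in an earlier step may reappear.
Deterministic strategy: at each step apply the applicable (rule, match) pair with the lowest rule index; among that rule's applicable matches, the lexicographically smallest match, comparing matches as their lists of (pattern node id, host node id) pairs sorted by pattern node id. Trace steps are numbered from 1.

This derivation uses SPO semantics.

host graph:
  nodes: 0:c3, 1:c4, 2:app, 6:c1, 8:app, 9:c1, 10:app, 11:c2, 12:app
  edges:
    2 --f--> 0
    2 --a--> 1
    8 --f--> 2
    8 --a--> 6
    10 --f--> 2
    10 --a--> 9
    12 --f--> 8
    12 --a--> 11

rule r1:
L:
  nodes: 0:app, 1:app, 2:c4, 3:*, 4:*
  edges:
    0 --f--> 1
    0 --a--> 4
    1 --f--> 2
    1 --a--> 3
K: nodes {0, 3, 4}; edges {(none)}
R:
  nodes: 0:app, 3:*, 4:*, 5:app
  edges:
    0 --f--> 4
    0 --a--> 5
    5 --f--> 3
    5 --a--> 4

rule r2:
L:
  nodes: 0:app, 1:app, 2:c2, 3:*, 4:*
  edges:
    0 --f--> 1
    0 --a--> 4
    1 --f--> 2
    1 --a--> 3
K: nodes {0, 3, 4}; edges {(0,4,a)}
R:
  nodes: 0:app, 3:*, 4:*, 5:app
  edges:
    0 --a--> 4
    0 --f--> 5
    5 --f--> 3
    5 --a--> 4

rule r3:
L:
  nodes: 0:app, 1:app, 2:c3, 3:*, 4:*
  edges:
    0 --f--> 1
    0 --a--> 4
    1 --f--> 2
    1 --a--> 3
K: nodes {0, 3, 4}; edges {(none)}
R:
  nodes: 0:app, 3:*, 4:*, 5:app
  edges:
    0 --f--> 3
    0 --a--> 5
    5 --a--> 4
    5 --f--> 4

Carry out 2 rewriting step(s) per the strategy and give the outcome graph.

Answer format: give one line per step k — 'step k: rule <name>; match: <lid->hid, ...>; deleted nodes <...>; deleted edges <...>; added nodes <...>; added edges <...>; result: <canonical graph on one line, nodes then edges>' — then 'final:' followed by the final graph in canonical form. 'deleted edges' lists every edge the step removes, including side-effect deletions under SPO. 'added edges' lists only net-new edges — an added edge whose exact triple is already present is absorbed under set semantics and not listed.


step 1: rule r3; match: 0->8, 1->2, 2->0, 3->1, 4->6; deleted nodes 0, 2; deleted edges (2,0,f); (2,1,a); (8,2,f); (8,6,a); (10,2,f); added nodes 13; added edges (8,1,f); (8,13,a); (13,6,a); (13,6,f); result: nodes: 1:c4, 6:c1, 8:app, 9:c1, 10:app, 11:c2, 12:app, 13:app edges: (8,1,f); (8,13,a); (10,9,a); (12,8,f); (12,11,a); (13,6,a); (13,6,f)
step 2: rule r1; match: 0->12, 1->8, 2->1, 3->13, 4->11; deleted nodes 1, 8; deleted edges (8,1,f); (8,13,a); (12,8,f); (12,11,a); added nodes 14; added edges (12,11,f); (12,14,a); (14,11,a); (14,13,f); result: nodes: 6:c1, 9:c1, 10:app, 11:c2, 12:app, 13:app, 14:app edges: (10,9,a); (12,11,f); (12,14,a); (13,6,a); (13,6,f); (14,11,a); (14,13,f)
final:
nodes: 6:c1, 9:c1, 10:app, 11:c2, 12:app, 13:app, 14:app
edges: (10,9,a); (12,11,f); (12,14,a); (13,6,a); (13,6,f); (14,11,a); (14,13,f)


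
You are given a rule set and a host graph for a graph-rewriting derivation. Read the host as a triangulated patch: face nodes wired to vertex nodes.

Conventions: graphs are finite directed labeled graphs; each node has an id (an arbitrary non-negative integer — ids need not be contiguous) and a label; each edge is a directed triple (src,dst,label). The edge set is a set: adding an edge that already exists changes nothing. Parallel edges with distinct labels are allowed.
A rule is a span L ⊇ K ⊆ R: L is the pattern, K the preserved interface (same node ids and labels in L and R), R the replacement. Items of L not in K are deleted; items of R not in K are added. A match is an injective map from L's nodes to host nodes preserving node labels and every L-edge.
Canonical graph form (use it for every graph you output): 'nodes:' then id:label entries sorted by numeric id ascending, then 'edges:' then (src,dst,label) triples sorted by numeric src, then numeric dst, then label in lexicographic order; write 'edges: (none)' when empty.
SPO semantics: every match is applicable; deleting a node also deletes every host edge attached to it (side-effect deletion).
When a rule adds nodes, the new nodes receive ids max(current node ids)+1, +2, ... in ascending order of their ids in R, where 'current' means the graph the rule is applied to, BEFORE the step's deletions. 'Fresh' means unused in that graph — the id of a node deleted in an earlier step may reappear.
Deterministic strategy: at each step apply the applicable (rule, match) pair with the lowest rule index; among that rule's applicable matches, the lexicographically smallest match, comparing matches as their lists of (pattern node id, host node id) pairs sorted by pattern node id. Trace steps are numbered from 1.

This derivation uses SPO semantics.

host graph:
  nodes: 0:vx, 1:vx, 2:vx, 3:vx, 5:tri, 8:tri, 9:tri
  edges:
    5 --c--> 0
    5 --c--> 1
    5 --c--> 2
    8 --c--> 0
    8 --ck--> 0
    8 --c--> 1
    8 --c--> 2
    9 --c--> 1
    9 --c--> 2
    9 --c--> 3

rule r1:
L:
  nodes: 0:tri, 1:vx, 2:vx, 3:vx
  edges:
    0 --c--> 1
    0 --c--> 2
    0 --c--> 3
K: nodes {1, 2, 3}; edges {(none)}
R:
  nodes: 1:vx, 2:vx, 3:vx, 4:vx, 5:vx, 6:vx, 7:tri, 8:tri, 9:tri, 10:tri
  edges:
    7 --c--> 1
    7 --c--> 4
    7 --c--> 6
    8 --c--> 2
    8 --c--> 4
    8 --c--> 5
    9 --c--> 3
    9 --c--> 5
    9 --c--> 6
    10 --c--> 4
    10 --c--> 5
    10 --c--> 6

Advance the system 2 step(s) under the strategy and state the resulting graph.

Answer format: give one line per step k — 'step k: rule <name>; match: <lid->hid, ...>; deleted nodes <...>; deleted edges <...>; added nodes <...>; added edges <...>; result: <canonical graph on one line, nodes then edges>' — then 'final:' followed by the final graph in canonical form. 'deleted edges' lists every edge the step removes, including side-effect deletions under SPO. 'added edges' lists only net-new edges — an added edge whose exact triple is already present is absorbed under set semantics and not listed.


step 1: rule r1; match: 0->5, 1->0, 2->1, 3->2; deleted nodes 5; deleted edges (5,0,c); (5,1,c); (5,2,c); added nodes 10, 11, 12, 13, 14, 15, 16; added edges (13,0,c); (13,10,c); (13,12,c); (14,1,c); (14,10,c); (14,11,c); (15,2,c); (15,11,c); (15,12,c); (16,10,c); (16,11,c); (16,12,c); result: nodes: 0:vx, 1:vx, 2:vx, 3:vx, 8:tri, 9:tri, 10:vx, 11:vx, 12:vx, 13:tri, 14:tri, 15:tri, 16:tri edges: (8,0,c); (8,0,ck); (8,1,c); (8,2,c); (9,1,c); (9,2,c); (9,3,c); (13,0,c); (13,10,c); (13,12,c); (14,1,c); (14,10,c); (14,11,c); (15,2,c); (15,11,c); (15,12,c); (16,10,c); (16,11,c); (16,12,c)
step 2: rule r1; match: 0->8, 1->0, 2->1, 3->2; deleted nodes 8; deleted edges (8,0,c); (8,0,ck); (8,1,c); (8,2,c); added nodes 17, 18, 19, 20, 21, 22, 23; added edges (20,0,c); (20,17,c); (20,19,c); (21,1,c); (21,17,c); (21,18,c); (22,2,c); (22,18,c); (22,19,c); (23,17,c); (23,18,c); (23,19,c); result: nodes: 0:vx, 1:vx, 2:vx, 3:vx, 9:tri, 10:vx, 11:vx, 12:vx, 13:tri, 14:tri, 15:tri, 16:tri, 17:vx, 18:vx, 19:vx, 20:tri, 21:tri, 22:tri, 23:tri edges: (9,1,c); (9,2,c); (9,3,c); (13,0,c); (13,10,c); (13,12,c); (14,1,c); (14,10,c); (14,11,c); (15,2,c); (15,11,c); (15,12,c); (16,10,c); (16,11,c); (16,12,c); (20,0,c); (20,17,c); (20,19,c); (21,1,c); (21,17,c); (21,18,c); (22,2,c); (22,18,c); (22,19,c); (23,17,c); (23,18,c); (23,19,c)
final:
nodes: 0:vx, 1:vx, 2:vx, 3:vx, 9:tri, 10:vx, 11:vx, 12:vx, 13:tri, 14:tri, 15:tri, 16:tri, 17:vx, 18:vx, 19:vx, 20:tri, 21:tri, 22:tri, 23:tri
edges: (9,1,c); (9,2,c); (9,3,c); (13,0,c); (13,10,c); (13,12,c); (14,1,c); (14,10,c); (14,11,c); (15,2,c); (15,11,c); (15,12,c); (16,10,c); (16,11,c); (16,12,c); (20,0,c); (20,17,c); (20,19,c); (21,1,c); (21,17,c); (21,18,c); (22,2,c); (22,18,c); (22,19,c); (23,17,c); (23,18,c); (23,19,c)


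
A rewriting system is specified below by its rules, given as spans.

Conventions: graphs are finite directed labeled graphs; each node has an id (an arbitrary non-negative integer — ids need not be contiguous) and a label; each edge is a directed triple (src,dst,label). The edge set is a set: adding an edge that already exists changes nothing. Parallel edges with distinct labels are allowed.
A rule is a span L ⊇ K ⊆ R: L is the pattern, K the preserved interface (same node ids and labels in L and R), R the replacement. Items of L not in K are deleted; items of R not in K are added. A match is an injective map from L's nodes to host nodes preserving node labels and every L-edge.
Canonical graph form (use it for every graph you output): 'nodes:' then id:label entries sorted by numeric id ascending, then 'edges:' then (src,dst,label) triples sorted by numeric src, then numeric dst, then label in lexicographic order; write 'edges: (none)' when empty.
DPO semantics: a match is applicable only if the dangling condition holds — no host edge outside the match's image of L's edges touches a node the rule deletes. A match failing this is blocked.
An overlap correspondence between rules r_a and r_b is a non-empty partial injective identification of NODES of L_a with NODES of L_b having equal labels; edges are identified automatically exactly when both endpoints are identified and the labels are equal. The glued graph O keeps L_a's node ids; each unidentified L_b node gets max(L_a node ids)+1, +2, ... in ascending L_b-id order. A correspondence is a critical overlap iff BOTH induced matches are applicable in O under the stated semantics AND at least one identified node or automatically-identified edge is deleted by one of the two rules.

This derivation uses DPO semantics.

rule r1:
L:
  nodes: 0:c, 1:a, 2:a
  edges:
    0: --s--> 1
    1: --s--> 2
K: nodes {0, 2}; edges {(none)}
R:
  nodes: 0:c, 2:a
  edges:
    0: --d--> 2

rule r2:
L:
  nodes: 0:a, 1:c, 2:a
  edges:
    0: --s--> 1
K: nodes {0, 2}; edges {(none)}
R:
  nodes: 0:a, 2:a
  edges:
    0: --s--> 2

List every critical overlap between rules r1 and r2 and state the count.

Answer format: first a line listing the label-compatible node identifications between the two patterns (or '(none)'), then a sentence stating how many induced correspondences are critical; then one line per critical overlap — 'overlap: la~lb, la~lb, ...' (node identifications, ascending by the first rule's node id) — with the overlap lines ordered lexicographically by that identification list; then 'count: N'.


label-compatible node identifications between L(r1) and L(r2): 0~1, 1~0, 1~2, 2~0, 2~2
2 of the induced correspondences are critical overlaps of r1 and r2.
overlap: 1~2
overlap: 1~2, 2~0
count: 2


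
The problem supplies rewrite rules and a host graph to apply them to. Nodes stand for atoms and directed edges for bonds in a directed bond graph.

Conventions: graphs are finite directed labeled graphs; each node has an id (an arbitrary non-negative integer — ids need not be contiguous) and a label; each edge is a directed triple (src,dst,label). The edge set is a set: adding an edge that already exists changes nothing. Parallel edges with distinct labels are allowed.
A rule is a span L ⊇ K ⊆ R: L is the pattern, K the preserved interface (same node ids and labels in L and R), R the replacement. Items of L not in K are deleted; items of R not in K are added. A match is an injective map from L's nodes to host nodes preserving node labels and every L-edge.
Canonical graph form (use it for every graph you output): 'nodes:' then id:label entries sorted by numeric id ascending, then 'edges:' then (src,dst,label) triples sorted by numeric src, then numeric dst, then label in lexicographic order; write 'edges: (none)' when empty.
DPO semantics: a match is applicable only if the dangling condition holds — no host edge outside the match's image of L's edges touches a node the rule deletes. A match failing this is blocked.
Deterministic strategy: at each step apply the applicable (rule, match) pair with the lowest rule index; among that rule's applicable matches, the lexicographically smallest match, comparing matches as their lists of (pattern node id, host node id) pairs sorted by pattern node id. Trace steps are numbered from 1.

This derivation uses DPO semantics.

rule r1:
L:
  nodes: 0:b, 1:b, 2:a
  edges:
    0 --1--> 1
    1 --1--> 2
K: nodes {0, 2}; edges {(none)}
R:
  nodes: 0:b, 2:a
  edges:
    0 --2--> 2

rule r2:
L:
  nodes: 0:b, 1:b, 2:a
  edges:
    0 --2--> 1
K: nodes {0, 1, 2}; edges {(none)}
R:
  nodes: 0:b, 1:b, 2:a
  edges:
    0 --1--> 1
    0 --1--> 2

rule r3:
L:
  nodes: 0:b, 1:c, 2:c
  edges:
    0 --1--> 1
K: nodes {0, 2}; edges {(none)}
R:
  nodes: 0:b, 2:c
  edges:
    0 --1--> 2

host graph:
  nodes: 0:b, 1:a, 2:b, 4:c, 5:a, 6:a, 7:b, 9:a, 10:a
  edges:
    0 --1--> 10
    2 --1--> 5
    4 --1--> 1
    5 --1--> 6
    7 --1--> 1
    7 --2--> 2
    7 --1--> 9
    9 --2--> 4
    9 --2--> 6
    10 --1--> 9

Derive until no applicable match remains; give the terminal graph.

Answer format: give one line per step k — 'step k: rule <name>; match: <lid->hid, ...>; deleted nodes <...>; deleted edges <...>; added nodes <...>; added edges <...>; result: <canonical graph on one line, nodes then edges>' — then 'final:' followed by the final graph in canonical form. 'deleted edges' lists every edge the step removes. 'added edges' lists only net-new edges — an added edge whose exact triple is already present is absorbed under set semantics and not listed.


step 1: rule r2; match: 0->7, 1->2, 2->1; deleted nodes (none); deleted edges (7,2,2); added nodes (none); added edges (7,2,1); result: nodes: 0:b, 1:a, 2:b, 4:c, 5:a, 6:a, 7:b, 9:a, 10:a edges: (0,10,1); (2,5,1); (4,1,1); (5,6,1); (7,1,1); (7,2,1); (7,9,1); (9,4,2); (9,6,2); (10,9,1)
step 2: rule r1; match: 0->7, 1->2, 2->5; deleted nodes 2; deleted edges (2,5,1); (7,2,1); added nodes (none); added edges (7,5,2); result: nodes: 0:b, 1:a, 4:c, 5:a, 6:a, 7:b, 9:a, 10:a edges: (0,10,1); (4,1,1); (5,6,1); (7,1,1); (7,5,2); (7,9,1); (9,4,2); (9,6,2); (10,9,1)
final:
nodes: 0:b, 1:a, 4:c, 5:a, 6:a, 7:b, 9:a, 10:a
edges: (0,10,1); (4,1,1); (5,6,1); (7,1,1); (7,5,2); (7,9,1); (9,4,2); (9,6,2); (10,9,1)
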